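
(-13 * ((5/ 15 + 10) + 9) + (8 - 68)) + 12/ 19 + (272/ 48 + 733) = 24394/ 57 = 427.96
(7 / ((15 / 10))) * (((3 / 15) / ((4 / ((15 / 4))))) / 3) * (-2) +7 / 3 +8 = 39 / 4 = 9.75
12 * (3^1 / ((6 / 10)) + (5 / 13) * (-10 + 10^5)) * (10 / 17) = 60001800 / 221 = 271501.36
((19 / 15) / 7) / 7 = 19 / 735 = 0.03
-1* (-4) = 4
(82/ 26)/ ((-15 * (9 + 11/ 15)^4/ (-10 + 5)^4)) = -86484375/ 5906834128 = -0.01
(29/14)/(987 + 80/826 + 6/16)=6844/3262607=0.00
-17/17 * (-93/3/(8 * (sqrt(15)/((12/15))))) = 31 * sqrt(15)/150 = 0.80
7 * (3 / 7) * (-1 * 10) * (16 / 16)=-30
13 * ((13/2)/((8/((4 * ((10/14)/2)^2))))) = 4225/784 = 5.39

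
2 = 2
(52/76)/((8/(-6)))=-0.51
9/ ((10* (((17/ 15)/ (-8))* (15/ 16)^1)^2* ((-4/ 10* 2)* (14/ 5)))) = -46080/ 2023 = -22.78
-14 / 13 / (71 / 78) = -84 / 71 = -1.18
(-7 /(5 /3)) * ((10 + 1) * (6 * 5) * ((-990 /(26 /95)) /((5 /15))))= 195529950 /13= 15040765.38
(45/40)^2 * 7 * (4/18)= 63/32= 1.97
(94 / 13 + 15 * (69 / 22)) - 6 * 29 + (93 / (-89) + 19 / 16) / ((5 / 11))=-121578641 / 1018160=-119.41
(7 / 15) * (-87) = -203 / 5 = -40.60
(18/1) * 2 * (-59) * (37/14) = -39294/7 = -5613.43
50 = 50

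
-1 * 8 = -8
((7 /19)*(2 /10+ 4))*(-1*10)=-294 /19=-15.47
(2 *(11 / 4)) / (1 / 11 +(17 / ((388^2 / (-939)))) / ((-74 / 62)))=336992744 / 11013511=30.60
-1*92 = -92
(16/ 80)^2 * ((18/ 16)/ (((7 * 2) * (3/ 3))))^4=6561/ 3933798400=0.00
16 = 16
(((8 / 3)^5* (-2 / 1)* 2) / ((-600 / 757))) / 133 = 12402688 / 2423925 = 5.12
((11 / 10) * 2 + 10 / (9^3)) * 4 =32276 / 3645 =8.85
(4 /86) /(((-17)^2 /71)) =142 /12427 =0.01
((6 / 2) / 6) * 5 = 2.50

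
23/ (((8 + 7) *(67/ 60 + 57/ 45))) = 92/ 143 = 0.64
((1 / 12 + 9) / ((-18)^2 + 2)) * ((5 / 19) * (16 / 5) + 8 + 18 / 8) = 30629 / 99104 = 0.31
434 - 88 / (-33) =1310 / 3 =436.67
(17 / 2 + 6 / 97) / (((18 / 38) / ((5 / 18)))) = 157795 / 31428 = 5.02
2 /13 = 0.15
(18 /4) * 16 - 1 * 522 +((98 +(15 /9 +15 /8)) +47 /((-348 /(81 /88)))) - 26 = -374.58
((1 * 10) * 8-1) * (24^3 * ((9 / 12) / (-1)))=-819072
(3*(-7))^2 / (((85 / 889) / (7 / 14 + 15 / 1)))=12153519 / 170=71491.29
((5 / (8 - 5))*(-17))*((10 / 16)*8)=-425 / 3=-141.67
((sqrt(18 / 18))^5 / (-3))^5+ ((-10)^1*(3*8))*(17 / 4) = -247861 / 243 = -1020.00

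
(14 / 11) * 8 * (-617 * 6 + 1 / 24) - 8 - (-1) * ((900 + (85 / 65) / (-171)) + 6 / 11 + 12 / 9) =-899840947 / 24453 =-36798.80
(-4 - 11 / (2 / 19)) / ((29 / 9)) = -1953 / 58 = -33.67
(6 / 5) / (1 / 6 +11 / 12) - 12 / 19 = 588 / 1235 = 0.48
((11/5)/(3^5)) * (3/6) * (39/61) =143/49410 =0.00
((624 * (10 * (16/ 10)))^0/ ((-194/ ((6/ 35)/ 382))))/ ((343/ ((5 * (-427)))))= 183/ 12709522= 0.00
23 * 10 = 230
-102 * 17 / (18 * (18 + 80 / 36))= -867 / 182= -4.76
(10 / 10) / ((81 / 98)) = 98 / 81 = 1.21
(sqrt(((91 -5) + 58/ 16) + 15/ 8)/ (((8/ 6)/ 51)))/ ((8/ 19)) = 2907 * sqrt(366)/ 64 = 868.97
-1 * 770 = -770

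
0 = 0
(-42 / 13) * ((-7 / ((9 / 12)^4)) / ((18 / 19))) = 238336 / 3159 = 75.45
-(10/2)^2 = -25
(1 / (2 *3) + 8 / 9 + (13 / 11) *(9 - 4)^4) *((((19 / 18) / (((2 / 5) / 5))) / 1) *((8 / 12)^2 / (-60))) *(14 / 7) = -13913605 / 96228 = -144.59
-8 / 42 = -4 / 21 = -0.19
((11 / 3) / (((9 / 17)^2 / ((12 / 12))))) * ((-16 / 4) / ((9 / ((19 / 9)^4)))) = -1657161836 / 14348907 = -115.49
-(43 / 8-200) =1557 / 8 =194.62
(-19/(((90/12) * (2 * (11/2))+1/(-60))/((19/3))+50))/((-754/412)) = 1487320/9028773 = 0.16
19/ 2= 9.50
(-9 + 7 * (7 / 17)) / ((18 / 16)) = -832 / 153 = -5.44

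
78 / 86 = 39 / 43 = 0.91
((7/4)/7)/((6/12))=1/2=0.50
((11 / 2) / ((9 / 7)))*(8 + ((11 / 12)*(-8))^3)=-401632 / 243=-1652.81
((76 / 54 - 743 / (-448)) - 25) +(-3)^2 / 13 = -3340231 / 157248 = -21.24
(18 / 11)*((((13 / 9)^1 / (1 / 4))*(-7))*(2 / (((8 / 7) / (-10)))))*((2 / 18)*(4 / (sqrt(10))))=5096*sqrt(10) / 99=162.78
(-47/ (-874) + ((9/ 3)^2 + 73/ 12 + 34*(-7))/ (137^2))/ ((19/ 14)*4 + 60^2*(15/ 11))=317538991/ 37245653905848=0.00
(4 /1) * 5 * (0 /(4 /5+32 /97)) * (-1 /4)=0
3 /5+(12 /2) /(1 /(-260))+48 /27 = -70093 /45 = -1557.62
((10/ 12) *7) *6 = 35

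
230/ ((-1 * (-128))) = 1.80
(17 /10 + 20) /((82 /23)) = 4991 /820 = 6.09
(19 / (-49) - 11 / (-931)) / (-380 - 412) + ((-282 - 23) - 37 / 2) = -17038073 / 52668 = -323.50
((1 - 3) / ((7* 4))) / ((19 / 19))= -1 / 14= -0.07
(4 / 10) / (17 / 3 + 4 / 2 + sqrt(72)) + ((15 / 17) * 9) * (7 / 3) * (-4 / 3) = -14838 / 595 + 108 * sqrt(2) / 595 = -24.68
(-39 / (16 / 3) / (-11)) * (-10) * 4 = -585 / 22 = -26.59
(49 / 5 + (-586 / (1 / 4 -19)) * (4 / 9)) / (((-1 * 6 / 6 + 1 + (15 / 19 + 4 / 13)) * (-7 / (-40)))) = 31598216 / 256095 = 123.38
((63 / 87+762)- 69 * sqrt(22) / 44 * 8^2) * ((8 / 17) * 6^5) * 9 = 9615866.03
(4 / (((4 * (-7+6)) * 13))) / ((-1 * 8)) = 1 / 104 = 0.01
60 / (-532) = -15 / 133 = -0.11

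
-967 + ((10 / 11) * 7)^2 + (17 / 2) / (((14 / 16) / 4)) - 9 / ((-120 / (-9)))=-30096349 / 33880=-888.32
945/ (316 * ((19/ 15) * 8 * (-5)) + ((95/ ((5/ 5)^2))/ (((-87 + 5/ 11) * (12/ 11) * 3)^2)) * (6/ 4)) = -739979089920/ 12537097602769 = -0.06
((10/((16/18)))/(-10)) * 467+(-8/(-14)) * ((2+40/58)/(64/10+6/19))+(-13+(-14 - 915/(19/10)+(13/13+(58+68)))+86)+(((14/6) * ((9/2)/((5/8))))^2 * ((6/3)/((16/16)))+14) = -59610848557/246076600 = -242.25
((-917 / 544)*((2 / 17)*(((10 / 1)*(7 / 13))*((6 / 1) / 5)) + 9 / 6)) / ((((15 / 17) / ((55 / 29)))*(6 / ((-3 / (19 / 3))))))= 10076913 / 15586688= 0.65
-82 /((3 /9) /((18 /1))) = -4428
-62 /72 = -31 /36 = -0.86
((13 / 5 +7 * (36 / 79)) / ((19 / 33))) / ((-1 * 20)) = -75471 / 150100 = -0.50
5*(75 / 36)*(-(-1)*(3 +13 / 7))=2125 / 42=50.60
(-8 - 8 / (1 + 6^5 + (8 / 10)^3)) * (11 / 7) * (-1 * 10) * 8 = 977870080 / 972189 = 1005.84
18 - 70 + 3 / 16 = -829 / 16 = -51.81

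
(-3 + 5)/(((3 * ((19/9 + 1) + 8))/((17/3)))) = 17/50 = 0.34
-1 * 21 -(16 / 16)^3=-22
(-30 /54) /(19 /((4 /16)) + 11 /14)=-14 /1935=-0.01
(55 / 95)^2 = 0.34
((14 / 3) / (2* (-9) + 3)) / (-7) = 2 / 45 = 0.04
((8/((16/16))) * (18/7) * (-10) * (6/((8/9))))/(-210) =324/49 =6.61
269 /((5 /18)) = 968.40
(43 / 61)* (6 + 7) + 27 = 2206 / 61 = 36.16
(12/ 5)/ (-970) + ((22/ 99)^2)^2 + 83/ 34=1320546031/ 540954450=2.44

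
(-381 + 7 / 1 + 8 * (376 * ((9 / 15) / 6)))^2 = 133956 / 25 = 5358.24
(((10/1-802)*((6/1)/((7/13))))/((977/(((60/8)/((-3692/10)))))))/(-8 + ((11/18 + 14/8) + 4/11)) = -35283600/1014353641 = -0.03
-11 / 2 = -5.50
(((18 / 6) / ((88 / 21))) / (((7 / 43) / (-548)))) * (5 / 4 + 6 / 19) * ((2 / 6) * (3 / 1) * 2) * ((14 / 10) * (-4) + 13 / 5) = 18927783 / 836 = 22640.89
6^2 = 36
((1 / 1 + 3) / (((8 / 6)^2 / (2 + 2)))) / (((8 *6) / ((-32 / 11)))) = -6 / 11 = -0.55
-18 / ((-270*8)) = 1 / 120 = 0.01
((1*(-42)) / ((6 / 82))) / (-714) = 41 / 51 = 0.80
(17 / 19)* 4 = 68 / 19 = 3.58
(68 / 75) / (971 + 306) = 0.00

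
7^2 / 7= 7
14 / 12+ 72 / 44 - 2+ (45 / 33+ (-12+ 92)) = 493 / 6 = 82.17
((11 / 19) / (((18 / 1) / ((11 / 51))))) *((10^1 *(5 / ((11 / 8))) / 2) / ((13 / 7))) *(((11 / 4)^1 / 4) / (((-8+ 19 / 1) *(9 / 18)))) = 1925 / 226746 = 0.01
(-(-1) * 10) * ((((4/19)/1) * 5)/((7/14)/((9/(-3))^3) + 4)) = 2160/817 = 2.64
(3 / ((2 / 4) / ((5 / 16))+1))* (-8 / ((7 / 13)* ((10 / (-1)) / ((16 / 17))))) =192 / 119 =1.61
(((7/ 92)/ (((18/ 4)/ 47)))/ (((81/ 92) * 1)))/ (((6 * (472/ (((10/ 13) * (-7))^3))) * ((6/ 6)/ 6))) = -28211750/ 94495167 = -0.30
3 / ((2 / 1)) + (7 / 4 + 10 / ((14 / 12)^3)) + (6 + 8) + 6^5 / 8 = 1365891 / 1372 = 995.55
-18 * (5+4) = -162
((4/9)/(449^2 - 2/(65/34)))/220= 13/1297295703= 0.00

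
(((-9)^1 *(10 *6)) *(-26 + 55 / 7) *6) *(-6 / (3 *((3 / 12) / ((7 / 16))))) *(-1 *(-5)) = -1028700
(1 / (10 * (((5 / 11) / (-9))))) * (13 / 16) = -1287 / 800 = -1.61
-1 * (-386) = 386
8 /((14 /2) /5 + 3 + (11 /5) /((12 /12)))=40 /33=1.21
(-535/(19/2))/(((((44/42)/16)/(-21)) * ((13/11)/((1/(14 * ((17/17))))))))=269640/247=1091.66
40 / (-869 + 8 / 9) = -360 / 7813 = -0.05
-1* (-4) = 4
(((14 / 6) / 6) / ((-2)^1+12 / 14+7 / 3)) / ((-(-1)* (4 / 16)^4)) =6272 / 75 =83.63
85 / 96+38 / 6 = 231 / 32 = 7.22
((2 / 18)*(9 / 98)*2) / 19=0.00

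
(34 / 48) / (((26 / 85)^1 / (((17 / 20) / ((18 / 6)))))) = 4913 / 7488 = 0.66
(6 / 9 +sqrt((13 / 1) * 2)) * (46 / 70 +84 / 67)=8962 / 7035 +4481 * sqrt(26) / 2345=11.02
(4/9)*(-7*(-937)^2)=-24583132/9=-2731459.11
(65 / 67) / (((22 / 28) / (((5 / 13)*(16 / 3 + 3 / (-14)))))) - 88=-85.57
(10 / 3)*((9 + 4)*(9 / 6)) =65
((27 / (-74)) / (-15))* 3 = 27 / 370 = 0.07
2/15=0.13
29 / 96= 0.30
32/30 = 1.07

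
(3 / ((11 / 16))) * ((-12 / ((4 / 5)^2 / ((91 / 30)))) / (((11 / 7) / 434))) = -8293740 / 121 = -68543.31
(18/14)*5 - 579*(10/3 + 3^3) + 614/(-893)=-109750426/6251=-17557.26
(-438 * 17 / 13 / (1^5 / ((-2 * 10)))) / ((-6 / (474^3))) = -2643241243680 / 13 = -203326249513.85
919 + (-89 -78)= 752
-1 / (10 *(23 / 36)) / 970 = -9 / 55775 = -0.00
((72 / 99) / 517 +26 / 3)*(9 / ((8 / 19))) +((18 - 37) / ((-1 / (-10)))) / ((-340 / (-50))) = 60845467 / 386716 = 157.34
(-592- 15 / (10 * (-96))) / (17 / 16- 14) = 45.76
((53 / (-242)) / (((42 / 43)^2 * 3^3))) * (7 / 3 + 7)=-97997 / 1234926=-0.08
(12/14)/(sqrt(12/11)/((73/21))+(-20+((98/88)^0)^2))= -6682566/148093169 - 2628 * sqrt(33)/21156167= -0.05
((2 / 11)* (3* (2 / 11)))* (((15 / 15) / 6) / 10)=1 / 605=0.00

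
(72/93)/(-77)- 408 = -973920/2387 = -408.01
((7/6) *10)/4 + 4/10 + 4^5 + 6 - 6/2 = 61819/60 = 1030.32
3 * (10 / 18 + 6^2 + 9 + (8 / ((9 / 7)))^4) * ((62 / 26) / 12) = 920.75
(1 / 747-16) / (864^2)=-11951 / 557632512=-0.00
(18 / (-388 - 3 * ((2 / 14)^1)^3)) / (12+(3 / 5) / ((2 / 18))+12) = -210 / 133087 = -0.00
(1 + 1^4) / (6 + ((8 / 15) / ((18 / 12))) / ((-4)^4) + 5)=0.18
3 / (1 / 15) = 45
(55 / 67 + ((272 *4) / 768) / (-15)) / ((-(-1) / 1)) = 8761 / 12060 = 0.73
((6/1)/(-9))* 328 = -218.67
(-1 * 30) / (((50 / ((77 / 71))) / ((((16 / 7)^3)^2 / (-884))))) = 138412032 / 1318593185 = 0.10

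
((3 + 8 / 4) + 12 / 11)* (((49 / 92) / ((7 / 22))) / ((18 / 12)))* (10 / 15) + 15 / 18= 2221 / 414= 5.36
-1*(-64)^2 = -4096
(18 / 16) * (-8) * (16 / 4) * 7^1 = -252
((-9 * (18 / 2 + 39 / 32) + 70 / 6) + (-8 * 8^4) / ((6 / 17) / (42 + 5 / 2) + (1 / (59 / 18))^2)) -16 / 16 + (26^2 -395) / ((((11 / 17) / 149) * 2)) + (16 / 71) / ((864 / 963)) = -242754531920435 / 830959008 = -292137.79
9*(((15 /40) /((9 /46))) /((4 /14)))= 483 /8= 60.38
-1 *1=-1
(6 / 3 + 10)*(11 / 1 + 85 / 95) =2712 / 19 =142.74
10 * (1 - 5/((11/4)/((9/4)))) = -340/11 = -30.91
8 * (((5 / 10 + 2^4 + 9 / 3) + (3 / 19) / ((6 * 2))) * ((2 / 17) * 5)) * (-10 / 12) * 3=-74150 / 323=-229.57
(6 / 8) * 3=9 / 4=2.25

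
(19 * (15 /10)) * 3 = 171 /2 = 85.50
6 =6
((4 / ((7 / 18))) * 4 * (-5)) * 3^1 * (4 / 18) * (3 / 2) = -1440 / 7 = -205.71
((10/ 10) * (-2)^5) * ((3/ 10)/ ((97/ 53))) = -2544/ 485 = -5.25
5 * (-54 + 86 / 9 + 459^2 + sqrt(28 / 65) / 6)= sqrt(455) / 39 + 9478645 / 9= 1053183.32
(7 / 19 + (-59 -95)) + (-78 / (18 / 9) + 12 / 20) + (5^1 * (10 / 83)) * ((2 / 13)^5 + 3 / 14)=-3932755926994 / 20493517135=-191.90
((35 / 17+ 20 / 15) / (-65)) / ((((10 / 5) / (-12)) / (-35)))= -2422 / 221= -10.96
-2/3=-0.67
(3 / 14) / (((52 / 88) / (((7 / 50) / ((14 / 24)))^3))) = 7128 / 1421875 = 0.01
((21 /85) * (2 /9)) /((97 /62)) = 0.04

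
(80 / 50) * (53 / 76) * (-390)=-8268 / 19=-435.16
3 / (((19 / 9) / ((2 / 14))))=27 / 133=0.20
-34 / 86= -17 / 43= -0.40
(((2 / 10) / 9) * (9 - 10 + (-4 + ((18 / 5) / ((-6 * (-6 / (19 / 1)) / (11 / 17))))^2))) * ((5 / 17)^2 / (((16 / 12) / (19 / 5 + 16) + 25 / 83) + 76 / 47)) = -12978732327 / 3842752767820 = -0.00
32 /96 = 1 /3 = 0.33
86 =86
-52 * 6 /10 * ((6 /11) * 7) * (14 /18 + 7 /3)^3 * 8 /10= -63924224 /22275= -2869.77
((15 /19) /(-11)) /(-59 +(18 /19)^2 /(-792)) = 570 /468587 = 0.00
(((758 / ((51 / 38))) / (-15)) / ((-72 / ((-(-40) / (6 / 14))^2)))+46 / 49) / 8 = 1383453119 / 2429028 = 569.55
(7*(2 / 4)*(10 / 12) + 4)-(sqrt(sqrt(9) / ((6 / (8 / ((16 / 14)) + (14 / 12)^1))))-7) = 167 / 12-7*sqrt(3) / 6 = 11.90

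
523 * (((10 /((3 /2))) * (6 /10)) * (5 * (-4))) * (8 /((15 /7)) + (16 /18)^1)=-193393.78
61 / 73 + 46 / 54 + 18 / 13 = 78716 / 25623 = 3.07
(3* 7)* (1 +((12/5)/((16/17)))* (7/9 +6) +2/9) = 23317/60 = 388.62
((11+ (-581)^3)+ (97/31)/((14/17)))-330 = -85117493191/434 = -196123256.20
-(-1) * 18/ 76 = 9/ 38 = 0.24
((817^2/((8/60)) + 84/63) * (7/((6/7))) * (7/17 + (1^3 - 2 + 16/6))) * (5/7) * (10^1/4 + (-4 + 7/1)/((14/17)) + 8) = 87557892895/102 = 858410714.66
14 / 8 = 7 / 4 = 1.75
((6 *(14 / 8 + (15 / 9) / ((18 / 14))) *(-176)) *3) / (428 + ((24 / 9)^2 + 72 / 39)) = -282282 / 12781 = -22.09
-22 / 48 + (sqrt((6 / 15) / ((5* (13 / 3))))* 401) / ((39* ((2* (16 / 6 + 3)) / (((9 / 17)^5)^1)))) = -11 / 24 + 23678649* sqrt(78) / 40792491610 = -0.45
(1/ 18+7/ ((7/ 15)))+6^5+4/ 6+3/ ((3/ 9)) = 140413/ 18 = 7800.72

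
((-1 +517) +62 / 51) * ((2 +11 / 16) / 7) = 567127 / 2856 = 198.57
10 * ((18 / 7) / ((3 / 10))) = 600 / 7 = 85.71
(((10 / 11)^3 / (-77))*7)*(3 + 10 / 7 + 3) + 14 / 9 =966818 / 922383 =1.05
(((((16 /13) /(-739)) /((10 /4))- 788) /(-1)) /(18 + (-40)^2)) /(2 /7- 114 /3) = -22080107 /1709853860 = -0.01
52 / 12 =13 / 3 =4.33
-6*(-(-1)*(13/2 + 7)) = -81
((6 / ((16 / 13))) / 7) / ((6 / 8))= 13 / 14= 0.93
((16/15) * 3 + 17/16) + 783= 62981/80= 787.26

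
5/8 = 0.62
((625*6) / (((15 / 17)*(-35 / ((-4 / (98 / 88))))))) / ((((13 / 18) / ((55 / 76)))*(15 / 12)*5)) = 5924160 / 84721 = 69.93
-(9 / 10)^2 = -81 / 100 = -0.81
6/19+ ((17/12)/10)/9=6803/20520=0.33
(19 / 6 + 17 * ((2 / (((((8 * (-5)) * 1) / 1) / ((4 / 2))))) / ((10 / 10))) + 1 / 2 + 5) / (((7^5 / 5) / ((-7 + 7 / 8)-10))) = -8987 / 268912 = -0.03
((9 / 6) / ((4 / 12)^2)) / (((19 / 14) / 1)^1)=189 / 19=9.95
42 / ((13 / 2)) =84 / 13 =6.46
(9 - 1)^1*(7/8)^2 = 6.12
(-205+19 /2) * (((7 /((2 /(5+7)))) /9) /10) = -2737 /30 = -91.23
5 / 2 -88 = -171 / 2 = -85.50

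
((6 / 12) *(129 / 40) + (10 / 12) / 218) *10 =16.16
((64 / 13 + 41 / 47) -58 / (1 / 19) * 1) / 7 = -156.60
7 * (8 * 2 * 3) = 336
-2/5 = -0.40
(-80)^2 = 6400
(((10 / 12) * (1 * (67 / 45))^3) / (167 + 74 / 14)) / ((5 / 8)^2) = 502768 / 12301875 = 0.04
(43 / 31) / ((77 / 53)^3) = 0.45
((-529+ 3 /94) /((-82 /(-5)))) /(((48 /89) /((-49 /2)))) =1084210015 /739968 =1465.21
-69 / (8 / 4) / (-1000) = 69 / 2000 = 0.03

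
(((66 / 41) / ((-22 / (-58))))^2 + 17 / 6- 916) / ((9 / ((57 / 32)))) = -171542317 / 968256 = -177.17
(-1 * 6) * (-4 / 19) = 24 / 19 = 1.26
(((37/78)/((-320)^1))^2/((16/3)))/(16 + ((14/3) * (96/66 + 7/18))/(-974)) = 66003597/2561723324825600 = 0.00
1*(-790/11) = -790/11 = -71.82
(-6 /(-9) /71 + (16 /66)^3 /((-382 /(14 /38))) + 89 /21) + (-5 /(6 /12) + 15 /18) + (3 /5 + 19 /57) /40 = -31733235810461 /6481644038100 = -4.90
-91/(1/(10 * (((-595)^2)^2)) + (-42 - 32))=114053667568750/92746938462499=1.23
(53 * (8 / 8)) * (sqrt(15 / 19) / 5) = 53 * sqrt(285) / 95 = 9.42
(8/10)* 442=1768/5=353.60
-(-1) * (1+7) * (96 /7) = 768 /7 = 109.71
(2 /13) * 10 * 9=180 /13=13.85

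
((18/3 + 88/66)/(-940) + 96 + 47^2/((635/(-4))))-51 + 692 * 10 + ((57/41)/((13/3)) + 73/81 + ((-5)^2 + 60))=18135094745641/2576996370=7037.30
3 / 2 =1.50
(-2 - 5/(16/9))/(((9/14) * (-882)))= 11/1296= 0.01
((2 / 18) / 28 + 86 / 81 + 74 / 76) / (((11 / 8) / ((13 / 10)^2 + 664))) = 5850150289 / 5925150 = 987.34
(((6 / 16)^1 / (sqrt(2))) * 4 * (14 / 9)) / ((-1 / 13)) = -91 * sqrt(2) / 6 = -21.45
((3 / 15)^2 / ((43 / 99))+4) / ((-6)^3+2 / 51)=-0.02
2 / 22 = 1 / 11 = 0.09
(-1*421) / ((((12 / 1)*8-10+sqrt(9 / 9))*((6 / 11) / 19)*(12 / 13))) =-1143857 / 6264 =-182.61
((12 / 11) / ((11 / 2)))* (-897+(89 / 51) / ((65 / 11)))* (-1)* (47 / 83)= 1117688576 / 11097515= 100.72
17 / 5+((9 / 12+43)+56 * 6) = 7663 / 20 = 383.15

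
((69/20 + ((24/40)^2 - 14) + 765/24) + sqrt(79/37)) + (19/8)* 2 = sqrt(2923)/37 + 5287/200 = 27.90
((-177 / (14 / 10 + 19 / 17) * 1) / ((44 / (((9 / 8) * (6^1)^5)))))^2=1082634718662225 / 5541316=195375018.98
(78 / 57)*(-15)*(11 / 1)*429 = -1840410 / 19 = -96863.68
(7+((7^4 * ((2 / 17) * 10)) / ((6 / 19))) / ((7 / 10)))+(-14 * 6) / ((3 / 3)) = 12701.43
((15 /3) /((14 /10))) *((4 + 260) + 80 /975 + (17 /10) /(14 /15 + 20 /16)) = 33829330 /35763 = 945.93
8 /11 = 0.73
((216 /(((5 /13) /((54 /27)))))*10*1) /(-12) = -936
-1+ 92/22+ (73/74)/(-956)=2475237/778184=3.18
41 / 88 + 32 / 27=3923 / 2376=1.65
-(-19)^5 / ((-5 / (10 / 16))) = -2476099 / 8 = -309512.38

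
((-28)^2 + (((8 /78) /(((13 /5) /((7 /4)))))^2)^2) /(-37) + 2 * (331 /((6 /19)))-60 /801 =451498342270722778 /217582302404493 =2075.07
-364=-364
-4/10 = -2/5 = -0.40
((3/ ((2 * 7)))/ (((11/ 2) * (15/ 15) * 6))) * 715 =65/ 14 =4.64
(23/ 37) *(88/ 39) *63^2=2677752/ 481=5567.05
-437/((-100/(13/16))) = 3.55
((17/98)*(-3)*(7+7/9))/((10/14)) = -5.67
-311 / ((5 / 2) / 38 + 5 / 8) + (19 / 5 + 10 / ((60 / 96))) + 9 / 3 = -44878 / 105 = -427.41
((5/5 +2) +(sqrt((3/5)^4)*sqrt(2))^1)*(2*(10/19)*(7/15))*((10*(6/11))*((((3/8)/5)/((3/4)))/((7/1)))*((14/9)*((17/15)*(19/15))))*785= 298928*sqrt(2)/12375 +298928/1485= 235.46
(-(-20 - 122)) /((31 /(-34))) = -155.74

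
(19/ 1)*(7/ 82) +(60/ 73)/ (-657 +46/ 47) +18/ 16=2027053949/ 738265352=2.75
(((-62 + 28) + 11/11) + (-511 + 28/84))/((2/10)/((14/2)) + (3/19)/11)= -11930765/942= -12665.36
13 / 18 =0.72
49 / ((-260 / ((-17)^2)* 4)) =-14161 / 1040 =-13.62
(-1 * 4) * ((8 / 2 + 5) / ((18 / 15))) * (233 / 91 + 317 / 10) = -93531 / 91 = -1027.81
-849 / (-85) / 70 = 849 / 5950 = 0.14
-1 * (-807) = 807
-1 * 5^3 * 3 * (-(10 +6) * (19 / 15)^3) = 109744 / 9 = 12193.78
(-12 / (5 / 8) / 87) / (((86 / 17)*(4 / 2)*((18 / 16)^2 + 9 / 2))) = -8704 / 2300715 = -0.00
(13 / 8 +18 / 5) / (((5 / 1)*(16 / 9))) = 1881 / 3200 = 0.59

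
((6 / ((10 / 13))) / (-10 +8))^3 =-59319 / 1000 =-59.32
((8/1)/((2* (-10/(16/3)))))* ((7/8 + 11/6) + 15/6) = -100/9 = -11.11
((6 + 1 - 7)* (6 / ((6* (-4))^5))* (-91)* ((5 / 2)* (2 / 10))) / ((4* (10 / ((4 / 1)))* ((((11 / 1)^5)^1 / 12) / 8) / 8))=0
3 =3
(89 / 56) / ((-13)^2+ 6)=0.01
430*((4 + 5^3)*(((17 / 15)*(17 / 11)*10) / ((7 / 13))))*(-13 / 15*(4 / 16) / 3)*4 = -361228036 / 693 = -521252.58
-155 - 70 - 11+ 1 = -235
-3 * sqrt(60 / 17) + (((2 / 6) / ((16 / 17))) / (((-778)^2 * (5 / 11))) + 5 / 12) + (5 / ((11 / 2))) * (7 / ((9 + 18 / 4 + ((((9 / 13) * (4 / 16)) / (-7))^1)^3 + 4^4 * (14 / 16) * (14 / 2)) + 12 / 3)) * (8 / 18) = 153391115502274374893 / 366568184614558386240 - 6 * sqrt(255) / 17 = -5.22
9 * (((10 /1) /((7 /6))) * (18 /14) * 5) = 24300 /49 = 495.92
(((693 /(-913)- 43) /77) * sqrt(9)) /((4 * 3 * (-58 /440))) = 18160 /16849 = 1.08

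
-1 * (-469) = 469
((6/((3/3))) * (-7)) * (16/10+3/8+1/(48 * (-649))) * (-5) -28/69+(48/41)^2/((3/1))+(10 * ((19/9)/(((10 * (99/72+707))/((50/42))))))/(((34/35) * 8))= 414.79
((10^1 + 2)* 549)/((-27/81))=-19764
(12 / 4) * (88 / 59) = 264 / 59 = 4.47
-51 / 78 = -17 / 26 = -0.65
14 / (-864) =-0.02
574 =574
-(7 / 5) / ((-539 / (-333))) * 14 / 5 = -666 / 275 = -2.42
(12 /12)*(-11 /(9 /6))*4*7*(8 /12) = -1232 /9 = -136.89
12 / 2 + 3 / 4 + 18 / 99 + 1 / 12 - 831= -54383 / 66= -823.98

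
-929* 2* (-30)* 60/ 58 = 1672200/ 29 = 57662.07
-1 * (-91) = 91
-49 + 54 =5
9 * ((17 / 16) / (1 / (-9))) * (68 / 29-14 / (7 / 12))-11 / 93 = 20104301 / 10788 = 1863.58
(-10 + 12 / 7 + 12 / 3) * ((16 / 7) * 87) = -41760 / 49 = -852.24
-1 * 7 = -7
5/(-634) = -5/634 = -0.01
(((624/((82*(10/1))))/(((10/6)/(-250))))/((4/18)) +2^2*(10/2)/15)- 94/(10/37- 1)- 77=-509785/1107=-460.51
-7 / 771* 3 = -0.03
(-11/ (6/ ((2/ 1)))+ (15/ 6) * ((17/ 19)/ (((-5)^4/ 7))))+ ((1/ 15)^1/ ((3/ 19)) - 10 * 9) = -3985129/ 42750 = -93.22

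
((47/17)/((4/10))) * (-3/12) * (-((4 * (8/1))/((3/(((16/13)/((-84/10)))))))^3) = -61603840000/9339005403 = -6.60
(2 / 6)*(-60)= -20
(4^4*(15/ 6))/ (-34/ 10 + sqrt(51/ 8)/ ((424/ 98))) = -1150566400/ 5932309-332416000*sqrt(102)/ 100849253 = -227.24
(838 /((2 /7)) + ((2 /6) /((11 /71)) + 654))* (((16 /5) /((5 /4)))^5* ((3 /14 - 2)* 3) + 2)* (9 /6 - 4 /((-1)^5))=-95058231994906 /8203125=-11588051.14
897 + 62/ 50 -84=20356/ 25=814.24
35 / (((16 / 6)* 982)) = 105 / 7856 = 0.01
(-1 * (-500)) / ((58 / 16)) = 4000 / 29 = 137.93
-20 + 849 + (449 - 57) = 1221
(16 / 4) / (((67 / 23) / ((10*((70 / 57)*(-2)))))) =-128800 / 3819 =-33.73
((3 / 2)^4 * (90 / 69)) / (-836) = -1215 / 153824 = -0.01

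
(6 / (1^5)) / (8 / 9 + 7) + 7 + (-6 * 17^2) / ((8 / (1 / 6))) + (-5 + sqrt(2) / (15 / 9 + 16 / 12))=-18951 / 568 + sqrt(2) / 3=-32.89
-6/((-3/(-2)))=-4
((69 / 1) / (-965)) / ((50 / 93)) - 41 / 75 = -98381 / 144750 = -0.68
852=852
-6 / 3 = -2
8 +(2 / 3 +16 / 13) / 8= 1285 / 156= 8.24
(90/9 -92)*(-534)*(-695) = -30432660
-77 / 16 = -4.81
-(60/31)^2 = -3.75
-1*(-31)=31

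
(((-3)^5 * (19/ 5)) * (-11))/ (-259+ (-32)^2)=5643/ 425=13.28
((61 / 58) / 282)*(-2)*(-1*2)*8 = 0.12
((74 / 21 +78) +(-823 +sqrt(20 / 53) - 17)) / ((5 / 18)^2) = -1720224 / 175 +648 * sqrt(265) / 1325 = -9821.89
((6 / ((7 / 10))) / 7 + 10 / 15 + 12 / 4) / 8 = 719 / 1176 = 0.61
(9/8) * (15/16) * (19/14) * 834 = 1069605/896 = 1193.76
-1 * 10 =-10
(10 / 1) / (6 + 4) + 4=5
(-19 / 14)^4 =3.39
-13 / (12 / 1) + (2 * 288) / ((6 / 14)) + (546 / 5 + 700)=129127 / 60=2152.12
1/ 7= 0.14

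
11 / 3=3.67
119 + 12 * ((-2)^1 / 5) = 114.20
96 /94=48 /47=1.02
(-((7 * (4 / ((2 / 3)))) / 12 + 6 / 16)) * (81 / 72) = -279 / 64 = -4.36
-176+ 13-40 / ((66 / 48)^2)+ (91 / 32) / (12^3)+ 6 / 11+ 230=310387459 / 6690816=46.39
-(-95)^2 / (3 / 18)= -54150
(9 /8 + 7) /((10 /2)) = 1.62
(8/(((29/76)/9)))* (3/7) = 16416/203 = 80.87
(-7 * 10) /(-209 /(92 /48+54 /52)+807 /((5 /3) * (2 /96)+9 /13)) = -0.07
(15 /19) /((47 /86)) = 1.44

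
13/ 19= 0.68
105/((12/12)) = 105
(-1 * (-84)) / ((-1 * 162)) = -14 / 27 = -0.52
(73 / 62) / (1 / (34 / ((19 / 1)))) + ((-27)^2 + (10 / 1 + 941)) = 990761 / 589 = 1682.11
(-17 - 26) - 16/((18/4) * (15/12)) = -2063/45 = -45.84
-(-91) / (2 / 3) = 273 / 2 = 136.50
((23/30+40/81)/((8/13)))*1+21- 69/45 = 139417/6480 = 21.51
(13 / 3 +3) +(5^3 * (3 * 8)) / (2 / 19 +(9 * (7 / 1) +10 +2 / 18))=45361 / 939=48.31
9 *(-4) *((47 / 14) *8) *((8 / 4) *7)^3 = -2653056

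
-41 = -41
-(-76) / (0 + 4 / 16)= 304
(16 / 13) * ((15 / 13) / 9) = 0.16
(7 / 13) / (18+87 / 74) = 518 / 18447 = 0.03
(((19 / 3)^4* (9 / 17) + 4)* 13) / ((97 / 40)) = 68085160 / 14841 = 4587.64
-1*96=-96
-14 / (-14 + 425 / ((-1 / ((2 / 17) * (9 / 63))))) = 49 / 74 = 0.66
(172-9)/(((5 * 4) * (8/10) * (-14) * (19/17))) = -2771/4256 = -0.65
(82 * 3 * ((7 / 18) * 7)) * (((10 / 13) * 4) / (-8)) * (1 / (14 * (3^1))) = -1435 / 234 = -6.13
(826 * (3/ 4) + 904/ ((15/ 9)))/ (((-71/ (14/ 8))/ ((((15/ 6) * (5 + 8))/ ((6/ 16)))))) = -352443/ 142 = -2481.99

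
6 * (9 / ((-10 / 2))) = -54 / 5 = -10.80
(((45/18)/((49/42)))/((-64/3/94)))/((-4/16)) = 2115/56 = 37.77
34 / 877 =0.04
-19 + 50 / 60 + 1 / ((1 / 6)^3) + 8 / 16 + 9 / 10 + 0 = 199.23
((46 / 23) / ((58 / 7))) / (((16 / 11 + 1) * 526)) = 77 / 411858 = 0.00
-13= -13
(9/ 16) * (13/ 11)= 117/ 176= 0.66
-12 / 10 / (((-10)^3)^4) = -3 / 2500000000000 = -0.00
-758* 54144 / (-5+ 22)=-41041152 / 17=-2414185.41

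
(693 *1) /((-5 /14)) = -9702 /5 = -1940.40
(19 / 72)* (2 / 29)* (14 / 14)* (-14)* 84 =-21.40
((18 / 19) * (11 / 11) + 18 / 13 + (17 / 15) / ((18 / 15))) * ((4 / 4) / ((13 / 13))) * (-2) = -6.55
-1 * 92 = -92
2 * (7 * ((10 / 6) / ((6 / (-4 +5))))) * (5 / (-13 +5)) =-175 / 72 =-2.43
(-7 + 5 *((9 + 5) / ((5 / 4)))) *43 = 2107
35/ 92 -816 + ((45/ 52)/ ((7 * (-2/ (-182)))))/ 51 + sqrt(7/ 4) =-318821/ 391 + sqrt(7)/ 2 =-814.08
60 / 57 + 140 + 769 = 17291 / 19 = 910.05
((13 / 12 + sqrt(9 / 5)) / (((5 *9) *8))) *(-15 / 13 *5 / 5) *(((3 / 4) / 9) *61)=-61 *sqrt(5) / 6240-61 / 3456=-0.04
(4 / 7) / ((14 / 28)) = 1.14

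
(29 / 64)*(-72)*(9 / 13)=-2349 / 104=-22.59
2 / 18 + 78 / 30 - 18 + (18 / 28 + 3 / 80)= -73627 / 5040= -14.61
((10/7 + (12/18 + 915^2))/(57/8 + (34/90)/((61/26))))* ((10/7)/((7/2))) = 2573970981600/54880343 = 46901.51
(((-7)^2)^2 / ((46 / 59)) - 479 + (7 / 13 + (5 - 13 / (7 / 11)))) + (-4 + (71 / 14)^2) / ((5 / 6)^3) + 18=9673998419 / 3662750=2641.18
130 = 130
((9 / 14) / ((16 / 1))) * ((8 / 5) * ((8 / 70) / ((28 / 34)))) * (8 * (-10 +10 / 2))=-612 / 1715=-0.36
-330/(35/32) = -2112/7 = -301.71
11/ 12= 0.92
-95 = -95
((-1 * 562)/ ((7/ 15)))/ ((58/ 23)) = -96945/ 203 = -477.56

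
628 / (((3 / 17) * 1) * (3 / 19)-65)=-101422 / 10493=-9.67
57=57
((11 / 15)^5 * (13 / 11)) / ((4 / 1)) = 190333 / 3037500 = 0.06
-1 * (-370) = 370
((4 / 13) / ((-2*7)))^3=-8 / 753571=-0.00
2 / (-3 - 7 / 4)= -8 / 19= -0.42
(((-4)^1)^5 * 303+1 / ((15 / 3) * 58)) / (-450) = 89978879 / 130500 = 689.49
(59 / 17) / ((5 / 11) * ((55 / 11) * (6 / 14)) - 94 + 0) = -4543 / 121771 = -0.04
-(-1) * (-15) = -15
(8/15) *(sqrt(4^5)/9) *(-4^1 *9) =-1024/15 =-68.27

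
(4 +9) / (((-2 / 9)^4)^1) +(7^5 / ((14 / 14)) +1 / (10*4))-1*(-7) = 1771587 / 80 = 22144.84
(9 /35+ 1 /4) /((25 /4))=71 /875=0.08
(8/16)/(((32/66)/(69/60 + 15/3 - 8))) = -1221/640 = -1.91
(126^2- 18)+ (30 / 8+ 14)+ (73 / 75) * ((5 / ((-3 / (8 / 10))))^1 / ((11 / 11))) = 14287007 / 900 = 15874.45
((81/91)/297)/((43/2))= 6/43043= 0.00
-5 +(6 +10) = 11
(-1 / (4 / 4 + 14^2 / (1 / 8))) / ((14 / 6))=-1 / 3661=-0.00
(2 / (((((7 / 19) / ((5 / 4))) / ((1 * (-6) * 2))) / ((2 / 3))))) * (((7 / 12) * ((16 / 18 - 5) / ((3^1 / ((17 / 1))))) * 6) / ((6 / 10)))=7377.16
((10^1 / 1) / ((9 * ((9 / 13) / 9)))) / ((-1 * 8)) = -65 / 36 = -1.81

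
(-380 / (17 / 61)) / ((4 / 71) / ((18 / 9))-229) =1645780 / 276369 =5.96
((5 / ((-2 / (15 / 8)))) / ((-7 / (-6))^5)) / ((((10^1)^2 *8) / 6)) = -2187 / 134456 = -0.02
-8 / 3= -2.67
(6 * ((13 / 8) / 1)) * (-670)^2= 4376775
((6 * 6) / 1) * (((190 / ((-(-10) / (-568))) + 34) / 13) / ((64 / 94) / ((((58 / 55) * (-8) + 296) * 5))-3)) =35986413672 / 3623269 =9932.03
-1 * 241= -241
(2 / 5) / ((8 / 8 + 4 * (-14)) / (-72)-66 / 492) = 5904 / 9295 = 0.64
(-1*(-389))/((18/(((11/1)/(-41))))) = -4279/738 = -5.80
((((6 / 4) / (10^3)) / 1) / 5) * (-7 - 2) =-27 / 10000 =-0.00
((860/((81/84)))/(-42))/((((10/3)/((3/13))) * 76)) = -0.02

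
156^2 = 24336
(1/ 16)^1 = 1/ 16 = 0.06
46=46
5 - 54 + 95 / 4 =-101 / 4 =-25.25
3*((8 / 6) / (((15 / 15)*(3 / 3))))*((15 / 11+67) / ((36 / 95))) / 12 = 17860 / 297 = 60.13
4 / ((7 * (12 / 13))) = 13 / 21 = 0.62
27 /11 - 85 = -908 /11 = -82.55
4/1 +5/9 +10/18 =46/9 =5.11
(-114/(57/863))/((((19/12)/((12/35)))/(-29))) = 7207776/665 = 10838.76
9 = 9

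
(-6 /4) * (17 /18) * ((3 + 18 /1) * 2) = -119 /2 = -59.50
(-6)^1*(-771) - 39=4587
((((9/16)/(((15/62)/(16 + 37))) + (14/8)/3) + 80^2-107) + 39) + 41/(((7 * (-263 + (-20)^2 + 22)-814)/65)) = 17842631/2760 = 6464.72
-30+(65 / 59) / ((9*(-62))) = -987725 / 32922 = -30.00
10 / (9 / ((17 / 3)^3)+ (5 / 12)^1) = 589560 / 27481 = 21.45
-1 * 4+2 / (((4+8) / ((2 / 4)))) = -47 / 12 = -3.92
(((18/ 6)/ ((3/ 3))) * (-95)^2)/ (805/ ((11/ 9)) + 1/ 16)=41.10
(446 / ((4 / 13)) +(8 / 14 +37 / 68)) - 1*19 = 681449 / 476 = 1431.62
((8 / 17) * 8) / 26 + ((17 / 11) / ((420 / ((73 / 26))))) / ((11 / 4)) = 834217 / 5615610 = 0.15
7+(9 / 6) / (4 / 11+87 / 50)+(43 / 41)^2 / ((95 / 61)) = 1555615053 / 184767115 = 8.42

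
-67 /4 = -16.75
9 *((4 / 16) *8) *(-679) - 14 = -12236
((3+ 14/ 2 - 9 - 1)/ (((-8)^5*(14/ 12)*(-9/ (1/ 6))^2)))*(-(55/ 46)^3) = 0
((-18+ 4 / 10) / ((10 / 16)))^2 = 495616 / 625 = 792.99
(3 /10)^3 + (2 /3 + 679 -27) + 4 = 1970081 /3000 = 656.69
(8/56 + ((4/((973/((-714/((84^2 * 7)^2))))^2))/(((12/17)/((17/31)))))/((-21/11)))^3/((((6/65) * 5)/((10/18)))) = 46003048411453376721417378772016650925662096084312003225914096530863264205/13108745579645222250298003943780866816637463991809896149706061898662310576128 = 0.00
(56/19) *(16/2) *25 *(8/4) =22400/19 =1178.95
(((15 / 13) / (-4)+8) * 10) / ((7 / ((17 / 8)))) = 34085 / 1456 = 23.41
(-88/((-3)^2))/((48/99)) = -121/6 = -20.17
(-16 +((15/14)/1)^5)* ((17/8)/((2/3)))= -46.50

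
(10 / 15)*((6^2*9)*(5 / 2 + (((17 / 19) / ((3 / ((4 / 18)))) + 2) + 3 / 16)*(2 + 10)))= 121254 / 19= 6381.79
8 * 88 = 704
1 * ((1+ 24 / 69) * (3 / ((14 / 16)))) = 744 / 161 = 4.62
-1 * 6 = -6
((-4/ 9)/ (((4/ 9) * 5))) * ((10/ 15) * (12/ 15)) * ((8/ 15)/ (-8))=8/ 1125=0.01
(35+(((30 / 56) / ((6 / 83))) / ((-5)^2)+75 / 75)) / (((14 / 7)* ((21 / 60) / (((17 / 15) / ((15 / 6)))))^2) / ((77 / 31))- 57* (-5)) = 129232708 / 1016445675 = 0.13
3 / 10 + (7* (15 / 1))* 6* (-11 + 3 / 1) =-50397 / 10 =-5039.70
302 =302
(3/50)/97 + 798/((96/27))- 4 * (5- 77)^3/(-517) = -53425950717/20059600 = -2663.36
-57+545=488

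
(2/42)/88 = 0.00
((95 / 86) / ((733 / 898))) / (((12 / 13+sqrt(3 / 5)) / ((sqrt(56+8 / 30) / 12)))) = -7208695* sqrt(211) / 40281282+1109030* sqrt(3165) / 20140641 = 0.50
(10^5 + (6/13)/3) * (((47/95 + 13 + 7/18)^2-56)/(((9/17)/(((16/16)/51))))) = 86641987511827/171059850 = 506501.01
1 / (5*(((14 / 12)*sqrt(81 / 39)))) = 2*sqrt(39) / 105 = 0.12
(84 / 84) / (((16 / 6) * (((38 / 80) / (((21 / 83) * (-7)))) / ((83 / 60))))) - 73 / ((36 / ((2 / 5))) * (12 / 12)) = -9389 / 3420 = -2.75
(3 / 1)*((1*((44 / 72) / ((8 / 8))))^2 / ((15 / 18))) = 121 / 90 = 1.34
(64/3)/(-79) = -64/237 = -0.27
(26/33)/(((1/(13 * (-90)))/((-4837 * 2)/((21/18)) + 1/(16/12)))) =7643025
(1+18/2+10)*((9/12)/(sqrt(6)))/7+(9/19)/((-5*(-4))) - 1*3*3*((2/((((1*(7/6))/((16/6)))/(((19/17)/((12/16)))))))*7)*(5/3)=-4620647/6460+5*sqrt(6)/14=-714.40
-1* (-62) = 62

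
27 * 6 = 162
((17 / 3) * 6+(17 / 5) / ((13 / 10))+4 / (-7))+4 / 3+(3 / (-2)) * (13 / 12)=78083 / 2184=35.75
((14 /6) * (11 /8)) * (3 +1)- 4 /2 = 65 /6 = 10.83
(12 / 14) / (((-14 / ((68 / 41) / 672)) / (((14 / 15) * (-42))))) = 17 / 2870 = 0.01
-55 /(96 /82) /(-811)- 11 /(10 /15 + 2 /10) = -6393805 /506064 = -12.63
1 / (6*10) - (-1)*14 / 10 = 17 / 12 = 1.42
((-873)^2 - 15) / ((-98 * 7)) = -381057 / 343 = -1110.95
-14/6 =-7/3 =-2.33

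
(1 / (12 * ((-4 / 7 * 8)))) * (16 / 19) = -7 / 456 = -0.02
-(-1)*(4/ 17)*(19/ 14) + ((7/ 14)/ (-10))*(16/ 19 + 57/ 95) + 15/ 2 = 1751647/ 226100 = 7.75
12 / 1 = 12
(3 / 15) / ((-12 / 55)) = -11 / 12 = -0.92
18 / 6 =3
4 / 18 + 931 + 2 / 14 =58676 / 63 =931.37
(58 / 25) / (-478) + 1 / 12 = 5627 / 71700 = 0.08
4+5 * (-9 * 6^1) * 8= -2156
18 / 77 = 0.23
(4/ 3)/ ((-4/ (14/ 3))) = -14/ 9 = -1.56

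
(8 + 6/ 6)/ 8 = 9/ 8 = 1.12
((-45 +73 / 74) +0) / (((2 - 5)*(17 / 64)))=104224 / 1887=55.23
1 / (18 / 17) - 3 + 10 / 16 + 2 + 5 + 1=473 / 72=6.57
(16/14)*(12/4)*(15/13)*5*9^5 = 1168002.20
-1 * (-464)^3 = 99897344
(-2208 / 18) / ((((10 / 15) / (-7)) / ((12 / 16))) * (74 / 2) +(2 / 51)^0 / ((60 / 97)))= 154560 / 3883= 39.80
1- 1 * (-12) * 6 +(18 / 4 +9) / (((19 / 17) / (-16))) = -2285 / 19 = -120.26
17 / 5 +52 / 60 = 64 / 15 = 4.27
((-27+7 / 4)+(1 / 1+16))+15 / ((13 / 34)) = 1611 / 52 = 30.98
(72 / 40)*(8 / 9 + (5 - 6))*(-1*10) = 2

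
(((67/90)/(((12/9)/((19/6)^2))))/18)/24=24187/1866240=0.01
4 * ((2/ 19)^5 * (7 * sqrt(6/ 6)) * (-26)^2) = 605696/ 2476099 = 0.24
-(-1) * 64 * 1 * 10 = 640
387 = 387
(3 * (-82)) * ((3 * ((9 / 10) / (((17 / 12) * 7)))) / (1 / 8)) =-318816 / 595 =-535.83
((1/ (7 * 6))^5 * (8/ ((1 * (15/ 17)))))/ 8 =17/ 1960368480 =0.00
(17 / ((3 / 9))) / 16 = 51 / 16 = 3.19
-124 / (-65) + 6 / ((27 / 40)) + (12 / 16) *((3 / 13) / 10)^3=853923929 / 79092000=10.80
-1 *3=-3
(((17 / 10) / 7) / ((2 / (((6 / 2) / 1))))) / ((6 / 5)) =17 / 56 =0.30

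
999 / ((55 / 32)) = 581.24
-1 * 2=-2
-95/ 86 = -1.10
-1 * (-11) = 11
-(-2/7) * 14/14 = 2/7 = 0.29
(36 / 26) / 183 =6 / 793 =0.01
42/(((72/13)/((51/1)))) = 1547/4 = 386.75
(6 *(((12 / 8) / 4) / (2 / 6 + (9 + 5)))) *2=0.31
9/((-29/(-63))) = 567/29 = 19.55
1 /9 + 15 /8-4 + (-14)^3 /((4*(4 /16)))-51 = -201385 /72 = -2797.01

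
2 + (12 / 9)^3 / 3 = 226 / 81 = 2.79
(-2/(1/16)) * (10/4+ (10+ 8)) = -656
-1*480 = -480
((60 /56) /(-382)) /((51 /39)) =-195 /90916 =-0.00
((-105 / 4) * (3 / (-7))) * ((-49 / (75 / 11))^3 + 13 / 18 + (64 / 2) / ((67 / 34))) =-20024341621 / 5025000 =-3984.94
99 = 99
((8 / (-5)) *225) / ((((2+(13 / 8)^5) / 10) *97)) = -117964800 / 42372413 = -2.78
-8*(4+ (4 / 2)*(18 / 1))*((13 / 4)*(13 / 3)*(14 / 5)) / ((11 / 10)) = -378560 / 33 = -11471.52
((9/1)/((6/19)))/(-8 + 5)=-19/2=-9.50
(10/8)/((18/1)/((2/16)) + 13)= 0.01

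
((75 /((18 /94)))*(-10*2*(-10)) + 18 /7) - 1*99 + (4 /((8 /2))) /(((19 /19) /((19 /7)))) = 1643032 /21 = 78239.62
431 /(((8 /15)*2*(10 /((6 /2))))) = 3879 /32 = 121.22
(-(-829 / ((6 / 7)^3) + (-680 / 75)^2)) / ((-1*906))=-6664771 / 4892400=-1.36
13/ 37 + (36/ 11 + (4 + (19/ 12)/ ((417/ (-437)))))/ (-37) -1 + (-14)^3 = -5590137275/ 2036628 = -2744.80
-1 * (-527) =527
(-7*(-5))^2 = 1225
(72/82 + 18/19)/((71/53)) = 75366/55309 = 1.36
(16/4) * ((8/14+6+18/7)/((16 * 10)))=8/35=0.23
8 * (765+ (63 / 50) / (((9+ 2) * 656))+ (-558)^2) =112616143263 / 45100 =2497032.00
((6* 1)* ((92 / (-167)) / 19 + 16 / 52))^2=4757688576 / 1701480001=2.80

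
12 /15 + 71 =359 /5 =71.80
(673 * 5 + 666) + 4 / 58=116901 / 29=4031.07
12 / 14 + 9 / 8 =111 / 56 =1.98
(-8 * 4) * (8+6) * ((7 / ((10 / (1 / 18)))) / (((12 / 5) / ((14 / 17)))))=-2744 / 459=-5.98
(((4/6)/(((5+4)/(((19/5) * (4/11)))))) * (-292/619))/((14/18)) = -44384/714945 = -0.06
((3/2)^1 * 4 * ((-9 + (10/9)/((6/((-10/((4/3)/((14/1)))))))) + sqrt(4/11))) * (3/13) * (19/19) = -512/13 + 36 * sqrt(11)/143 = -38.55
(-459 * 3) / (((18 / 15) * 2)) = -573.75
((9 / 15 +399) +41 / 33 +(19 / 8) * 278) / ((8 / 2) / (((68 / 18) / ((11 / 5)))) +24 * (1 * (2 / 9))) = 11905457 / 85976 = 138.47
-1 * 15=-15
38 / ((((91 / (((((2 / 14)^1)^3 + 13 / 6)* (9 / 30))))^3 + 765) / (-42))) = -1136546643372 / 1946740484055313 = -0.00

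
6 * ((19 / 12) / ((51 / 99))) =18.44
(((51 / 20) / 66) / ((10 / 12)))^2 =2601 / 1210000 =0.00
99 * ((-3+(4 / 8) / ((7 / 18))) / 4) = -297 / 7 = -42.43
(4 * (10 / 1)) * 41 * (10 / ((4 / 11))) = 45100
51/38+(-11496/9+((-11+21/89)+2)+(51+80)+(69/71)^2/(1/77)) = -55290457879/51145986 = -1081.03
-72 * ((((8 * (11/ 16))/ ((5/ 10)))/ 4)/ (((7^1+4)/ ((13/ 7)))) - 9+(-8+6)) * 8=42480/ 7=6068.57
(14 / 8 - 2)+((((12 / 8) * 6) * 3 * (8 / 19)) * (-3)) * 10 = -25939 / 76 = -341.30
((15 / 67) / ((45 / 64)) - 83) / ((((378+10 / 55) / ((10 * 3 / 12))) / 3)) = -182809 / 111488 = -1.64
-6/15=-2/5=-0.40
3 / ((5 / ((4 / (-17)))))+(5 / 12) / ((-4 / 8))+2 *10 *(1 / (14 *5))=-2459 / 3570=-0.69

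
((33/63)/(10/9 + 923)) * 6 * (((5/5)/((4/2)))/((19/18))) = 1782/1106161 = 0.00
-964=-964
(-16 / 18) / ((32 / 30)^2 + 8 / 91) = -2275 / 3137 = -0.73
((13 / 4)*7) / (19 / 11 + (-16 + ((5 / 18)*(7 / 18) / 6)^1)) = -486486 / 304823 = -1.60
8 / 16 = 1 / 2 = 0.50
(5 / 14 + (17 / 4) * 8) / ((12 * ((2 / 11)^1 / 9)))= 15873 / 112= 141.72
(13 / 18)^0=1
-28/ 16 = -7/ 4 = -1.75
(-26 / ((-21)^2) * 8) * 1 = -208 / 441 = -0.47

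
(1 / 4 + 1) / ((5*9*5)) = 1 / 180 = 0.01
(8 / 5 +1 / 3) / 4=0.48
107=107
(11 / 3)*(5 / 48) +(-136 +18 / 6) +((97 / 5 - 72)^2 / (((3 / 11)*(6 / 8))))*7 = 37820823 / 400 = 94552.06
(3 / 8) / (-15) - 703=-28121 / 40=-703.02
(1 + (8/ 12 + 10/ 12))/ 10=1/ 4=0.25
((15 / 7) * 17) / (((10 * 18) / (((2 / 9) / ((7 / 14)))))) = 17 / 189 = 0.09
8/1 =8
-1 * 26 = -26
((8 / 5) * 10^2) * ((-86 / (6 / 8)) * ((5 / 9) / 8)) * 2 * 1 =-68800 / 27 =-2548.15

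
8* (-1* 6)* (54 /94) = -1296 /47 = -27.57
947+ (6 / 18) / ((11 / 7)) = 31258 / 33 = 947.21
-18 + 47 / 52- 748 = -39785 / 52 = -765.10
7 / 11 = 0.64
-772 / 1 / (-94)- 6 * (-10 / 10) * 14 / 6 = 22.21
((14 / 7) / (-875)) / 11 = -0.00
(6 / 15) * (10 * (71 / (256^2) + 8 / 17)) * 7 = 3678465 / 278528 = 13.21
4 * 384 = 1536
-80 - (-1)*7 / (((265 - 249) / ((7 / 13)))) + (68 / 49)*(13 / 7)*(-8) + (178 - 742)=-47399705 / 71344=-664.38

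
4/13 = 0.31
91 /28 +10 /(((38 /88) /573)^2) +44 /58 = 737348302905 /41876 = 17607897.19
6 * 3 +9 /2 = 45 /2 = 22.50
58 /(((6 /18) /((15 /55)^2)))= 1566 /121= 12.94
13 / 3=4.33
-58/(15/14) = -812/15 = -54.13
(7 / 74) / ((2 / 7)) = 49 / 148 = 0.33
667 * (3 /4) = 2001 /4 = 500.25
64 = 64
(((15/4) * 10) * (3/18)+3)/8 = 37/32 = 1.16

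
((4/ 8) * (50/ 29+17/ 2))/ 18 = 0.28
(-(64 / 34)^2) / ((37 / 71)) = -72704 / 10693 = -6.80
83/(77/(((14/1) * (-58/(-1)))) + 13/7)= 67396/1585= 42.52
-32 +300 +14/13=3498/13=269.08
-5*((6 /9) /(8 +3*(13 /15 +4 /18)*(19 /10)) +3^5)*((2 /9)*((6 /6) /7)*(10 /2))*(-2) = 51793300 /134253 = 385.79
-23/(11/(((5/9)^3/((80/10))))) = -2875/64152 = -0.04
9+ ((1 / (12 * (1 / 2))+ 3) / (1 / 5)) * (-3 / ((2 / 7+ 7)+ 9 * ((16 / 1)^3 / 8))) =580861 / 64614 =8.99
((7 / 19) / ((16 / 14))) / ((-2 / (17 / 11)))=-833 / 3344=-0.25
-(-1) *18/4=4.50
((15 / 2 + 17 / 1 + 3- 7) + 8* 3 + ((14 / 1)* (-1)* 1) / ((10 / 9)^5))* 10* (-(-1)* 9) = 16304913 / 5000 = 3260.98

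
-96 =-96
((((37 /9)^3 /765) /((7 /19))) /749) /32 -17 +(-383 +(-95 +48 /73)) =-494.34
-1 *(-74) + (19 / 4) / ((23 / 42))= 82.67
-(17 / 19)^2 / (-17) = 17 / 361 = 0.05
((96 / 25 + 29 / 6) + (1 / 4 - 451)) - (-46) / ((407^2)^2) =-3639120903836423 / 8231877360300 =-442.08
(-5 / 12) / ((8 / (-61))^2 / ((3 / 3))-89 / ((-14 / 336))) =-3721 / 19075488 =-0.00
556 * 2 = 1112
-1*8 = -8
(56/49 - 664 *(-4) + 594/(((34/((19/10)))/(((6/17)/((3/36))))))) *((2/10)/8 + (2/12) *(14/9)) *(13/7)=9411787723/6372450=1476.95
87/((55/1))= 87/55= 1.58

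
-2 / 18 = -1 / 9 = -0.11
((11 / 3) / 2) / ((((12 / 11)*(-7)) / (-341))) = 41261 / 504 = 81.87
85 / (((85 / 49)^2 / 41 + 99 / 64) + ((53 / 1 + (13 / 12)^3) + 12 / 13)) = 93983591520 / 62819470879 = 1.50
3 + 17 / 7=38 / 7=5.43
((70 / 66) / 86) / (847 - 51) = 35 / 2259048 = 0.00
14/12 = 7/6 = 1.17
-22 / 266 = -11 / 133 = -0.08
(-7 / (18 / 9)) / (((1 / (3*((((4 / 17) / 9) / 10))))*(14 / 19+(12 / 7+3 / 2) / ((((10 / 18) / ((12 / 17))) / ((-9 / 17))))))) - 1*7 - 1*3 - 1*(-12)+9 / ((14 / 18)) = 78177989 / 5752320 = 13.59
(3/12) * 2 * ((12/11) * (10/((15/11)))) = 4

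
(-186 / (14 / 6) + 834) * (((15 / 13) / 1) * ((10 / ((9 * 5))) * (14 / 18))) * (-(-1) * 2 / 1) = 35200 / 117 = 300.85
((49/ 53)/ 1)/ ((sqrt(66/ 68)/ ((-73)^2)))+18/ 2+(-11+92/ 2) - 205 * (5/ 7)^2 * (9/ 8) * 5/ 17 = 62591/ 6664+261121 * sqrt(1122)/ 1749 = 5010.30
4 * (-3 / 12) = -1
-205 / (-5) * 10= 410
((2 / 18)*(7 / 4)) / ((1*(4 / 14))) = 49 / 72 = 0.68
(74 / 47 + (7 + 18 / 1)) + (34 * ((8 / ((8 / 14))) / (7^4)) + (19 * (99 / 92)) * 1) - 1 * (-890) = 1390018557 / 1483132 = 937.22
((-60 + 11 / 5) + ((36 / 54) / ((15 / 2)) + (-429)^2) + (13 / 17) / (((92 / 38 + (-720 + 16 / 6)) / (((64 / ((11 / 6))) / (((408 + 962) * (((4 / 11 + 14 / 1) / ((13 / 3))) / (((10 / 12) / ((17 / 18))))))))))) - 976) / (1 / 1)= 104967297359513744 / 573568943625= 183007.29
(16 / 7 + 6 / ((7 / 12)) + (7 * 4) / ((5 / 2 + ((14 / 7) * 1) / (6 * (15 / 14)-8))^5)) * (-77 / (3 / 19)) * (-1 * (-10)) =-4750184787920 / 43046721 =-110349.52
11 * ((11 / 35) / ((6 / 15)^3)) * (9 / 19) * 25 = 639.69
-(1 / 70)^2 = -1 / 4900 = -0.00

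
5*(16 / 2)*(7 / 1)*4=1120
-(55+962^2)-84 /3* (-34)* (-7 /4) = -927165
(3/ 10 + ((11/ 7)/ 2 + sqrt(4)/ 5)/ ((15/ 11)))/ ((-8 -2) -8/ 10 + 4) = -307/ 1785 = -0.17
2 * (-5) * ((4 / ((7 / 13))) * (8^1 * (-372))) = 1547520 / 7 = 221074.29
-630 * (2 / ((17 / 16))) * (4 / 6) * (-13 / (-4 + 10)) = 29120 / 17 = 1712.94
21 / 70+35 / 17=401 / 170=2.36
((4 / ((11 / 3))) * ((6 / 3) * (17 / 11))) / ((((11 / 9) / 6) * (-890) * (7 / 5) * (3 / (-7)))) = 3672 / 118459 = 0.03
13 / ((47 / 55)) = 715 / 47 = 15.21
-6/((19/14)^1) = -84/19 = -4.42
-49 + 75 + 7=33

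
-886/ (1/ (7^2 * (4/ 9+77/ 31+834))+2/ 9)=-91235693178/ 22885805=-3986.56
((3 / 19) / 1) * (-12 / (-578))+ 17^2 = 1586917 / 5491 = 289.00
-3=-3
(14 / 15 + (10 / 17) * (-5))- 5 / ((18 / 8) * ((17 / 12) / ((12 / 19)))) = -14528 / 4845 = -3.00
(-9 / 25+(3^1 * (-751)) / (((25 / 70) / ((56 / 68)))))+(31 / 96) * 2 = -105975289 / 20400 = -5194.87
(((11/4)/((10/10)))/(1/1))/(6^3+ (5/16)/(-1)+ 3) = 44/3499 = 0.01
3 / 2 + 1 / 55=167 / 110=1.52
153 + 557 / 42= 6983 / 42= 166.26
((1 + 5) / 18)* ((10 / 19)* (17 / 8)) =85 / 228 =0.37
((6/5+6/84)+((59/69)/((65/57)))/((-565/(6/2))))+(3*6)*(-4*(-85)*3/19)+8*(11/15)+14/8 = 1314668257397/1348101300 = 975.20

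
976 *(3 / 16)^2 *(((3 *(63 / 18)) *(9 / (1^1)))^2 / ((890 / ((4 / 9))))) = 2178981 / 14240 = 153.02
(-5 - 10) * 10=-150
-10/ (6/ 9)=-15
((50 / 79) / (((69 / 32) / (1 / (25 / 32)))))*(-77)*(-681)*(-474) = -214781952 / 23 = -9338345.74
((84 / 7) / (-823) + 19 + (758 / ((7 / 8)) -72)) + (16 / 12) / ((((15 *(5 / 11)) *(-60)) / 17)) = 15811658318 / 19443375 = 813.22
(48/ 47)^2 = 2304/ 2209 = 1.04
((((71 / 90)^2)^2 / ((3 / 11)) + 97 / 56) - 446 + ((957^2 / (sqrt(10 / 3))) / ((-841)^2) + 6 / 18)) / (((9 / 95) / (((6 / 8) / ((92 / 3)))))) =-11584313809447 / 101406816000 + 20691 * sqrt(30) / 618976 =-114.05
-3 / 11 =-0.27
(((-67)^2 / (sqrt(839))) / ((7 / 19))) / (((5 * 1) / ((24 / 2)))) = 1023492 * sqrt(839) / 29365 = 1009.57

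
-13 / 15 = -0.87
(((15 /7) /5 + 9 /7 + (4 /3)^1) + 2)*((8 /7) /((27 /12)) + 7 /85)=335066 /112455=2.98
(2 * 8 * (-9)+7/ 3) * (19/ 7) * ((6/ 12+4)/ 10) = -4845/ 28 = -173.04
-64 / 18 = -32 / 9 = -3.56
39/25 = 1.56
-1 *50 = -50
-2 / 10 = -1 / 5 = -0.20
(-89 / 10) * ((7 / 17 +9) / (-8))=10.47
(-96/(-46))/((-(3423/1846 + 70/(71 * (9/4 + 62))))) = -22772256/20400793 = -1.12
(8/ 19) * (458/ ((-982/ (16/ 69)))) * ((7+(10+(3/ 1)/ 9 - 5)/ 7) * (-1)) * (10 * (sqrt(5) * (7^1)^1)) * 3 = 47778560 * sqrt(5)/ 643701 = 165.97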